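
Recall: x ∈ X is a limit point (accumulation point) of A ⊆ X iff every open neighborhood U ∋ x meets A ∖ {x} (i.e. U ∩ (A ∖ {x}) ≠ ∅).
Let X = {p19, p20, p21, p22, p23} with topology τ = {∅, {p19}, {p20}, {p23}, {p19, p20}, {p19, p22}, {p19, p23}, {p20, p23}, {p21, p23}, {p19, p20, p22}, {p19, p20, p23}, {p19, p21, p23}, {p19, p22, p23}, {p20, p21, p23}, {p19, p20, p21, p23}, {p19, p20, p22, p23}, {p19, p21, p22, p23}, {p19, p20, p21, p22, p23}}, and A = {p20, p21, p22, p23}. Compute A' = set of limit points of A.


A' = {p21}

For each x ∈ X, list the open sets U ∈ τ with x ∈ U, then check whether U ∩ (A ∖ {x}) ≠ ∅ for every such U.
  x = p19: open {p19} ∋ x has {p19} ∩ (A ∖ {p19}) = ∅, so x is NOT a limit point.
  x = p20: open {p20} ∋ x has {p20} ∩ (A ∖ {p20}) = ∅, so x is NOT a limit point.
  x = p21: opens ∋ x are {p21, p23}, {p19, p21, p23}, {p20, p21, p23}, {p19, p20, p21, p23}, {p19, p21, p22, p23}, {p19, p20, p21, p22, p23}; each meets A ∖ {p21}, so x IS a limit point.
  x = p22: open {p19, p22} ∋ x has {p19, p22} ∩ (A ∖ {p22}) = ∅, so x is NOT a limit point.
  x = p23: open {p23} ∋ x has {p23} ∩ (A ∖ {p23}) = ∅, so x is NOT a limit point.
Collecting: A' = {p21}.


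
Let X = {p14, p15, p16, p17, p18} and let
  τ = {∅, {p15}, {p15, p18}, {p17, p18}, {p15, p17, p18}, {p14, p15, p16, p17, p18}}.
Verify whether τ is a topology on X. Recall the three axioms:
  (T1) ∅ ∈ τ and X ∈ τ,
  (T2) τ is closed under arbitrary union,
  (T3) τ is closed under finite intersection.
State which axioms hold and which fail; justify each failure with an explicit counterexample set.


τ is NOT a topology on X.

Axiom (T1): ∅ ∈ τ? Yes; X ∈ τ? Yes.
Axiom (T2/T3): check pairwise unions and intersections of members of τ.
Counterexample for (T3): {p15, p18} ∩ {p17, p18} = {p18} ∉ τ. Therefore τ is NOT a topology.


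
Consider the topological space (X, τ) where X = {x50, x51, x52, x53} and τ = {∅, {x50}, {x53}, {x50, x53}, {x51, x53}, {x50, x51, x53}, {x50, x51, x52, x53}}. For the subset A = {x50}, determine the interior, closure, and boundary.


int(A) = {x50}, cl(A) = {x50, x52}, ∂A = {x52}.

Closed sets in (X, τ) are complements of opens:
  closed(X, τ) = {∅, {x52}, {x50, x52}, {x51, x52}, {x50, x51, x52}, {x51, x52, x53}, {x50, x51, x52, x53}}.
int(A) = ⋃ {U ∈ τ : U ⊆ A}. Opens contained in A: ∅, {x50}.
Taking the union of these: int(A) = {x50}.
cl(A) = ⋂ {C closed : A ⊆ C}. Closed sets containing A: {x50, x52}, {x50, x51, x52}, {x50, x51, x52, x53}.
Intersecting these: cl(A) = {x50, x52}.
∂A = cl(A) ∖ int(A) = {x50, x52} ∖ {x50} = {x52}.


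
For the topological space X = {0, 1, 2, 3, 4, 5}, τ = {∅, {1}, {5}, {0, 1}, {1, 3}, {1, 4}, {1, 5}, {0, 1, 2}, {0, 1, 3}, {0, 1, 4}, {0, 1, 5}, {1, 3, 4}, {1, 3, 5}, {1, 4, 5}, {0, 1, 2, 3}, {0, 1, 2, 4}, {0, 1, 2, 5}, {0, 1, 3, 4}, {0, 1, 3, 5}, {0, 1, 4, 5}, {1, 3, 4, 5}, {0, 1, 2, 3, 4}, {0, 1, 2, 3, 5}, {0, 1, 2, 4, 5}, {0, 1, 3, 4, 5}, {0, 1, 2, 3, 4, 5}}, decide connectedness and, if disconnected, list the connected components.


(X, τ) is disconnected; components = [{5}, {0, 1, 2, 3, 4}].

Find clopen sets (U ∈ τ with X ∖ U ∈ τ):
  U = ∅, X ∖ U = {0, 1, 2, 3, 4, 5} — both open, so U is clopen.
  U = {5}, X ∖ U = {0, 1, 2, 3, 4} — both open, so U is clopen.
  U = {0, 1, 2, 3, 4}, X ∖ U = {5} — both open, so U is clopen.
  U = {0, 1, 2, 3, 4, 5}, X ∖ U = ∅ — both open, so U is clopen.
Nontrivial clopen(s) exist: e.g. {0, 1, 2, 3, 4}. So (X, τ) is disconnected.
Compute connected components by grouping points that agree on all clopens:
  component: {5}
  component: {0, 1, 2, 3, 4}


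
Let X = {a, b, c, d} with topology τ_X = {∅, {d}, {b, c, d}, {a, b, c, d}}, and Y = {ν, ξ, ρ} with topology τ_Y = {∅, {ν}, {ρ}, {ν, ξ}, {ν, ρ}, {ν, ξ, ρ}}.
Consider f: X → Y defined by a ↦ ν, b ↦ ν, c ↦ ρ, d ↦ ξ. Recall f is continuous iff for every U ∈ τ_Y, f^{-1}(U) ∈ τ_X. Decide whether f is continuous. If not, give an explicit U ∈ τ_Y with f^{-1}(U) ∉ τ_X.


f is NOT continuous.

Compute f^{-1}(U) for each U ∈ τ_Y:
  U = ∅: f^{-1}(U) = ∅ ∈ τ_X ✓.
  U = {ν}: f^{-1}(U) = {a, b} ∉ τ_X ✗.
  U = {ρ}: f^{-1}(U) = {c} ∉ τ_X ✗.
  U = {ν, ξ}: f^{-1}(U) = {a, b, d} ∉ τ_X ✗.
  U = {ν, ρ}: f^{-1}(U) = {a, b, c} ∉ τ_X ✗.
  U = {ν, ξ, ρ}: f^{-1}(U) = {a, b, c, d} ∈ τ_X ✓.
Found U = {ν} with f^{-1}(U) = {a, b} not in τ_X. Therefore f is NOT continuous.


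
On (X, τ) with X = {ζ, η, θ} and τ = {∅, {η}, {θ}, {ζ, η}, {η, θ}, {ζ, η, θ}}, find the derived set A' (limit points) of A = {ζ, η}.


A' = {ζ}

For each x ∈ X, list the open sets U ∈ τ with x ∈ U, then check whether U ∩ (A ∖ {x}) ≠ ∅ for every such U.
  x = ζ: opens ∋ x are {ζ, η}, {ζ, η, θ}; each meets A ∖ {ζ}, so x IS a limit point.
  x = η: open {η} ∋ x has {η} ∩ (A ∖ {η}) = ∅, so x is NOT a limit point.
  x = θ: open {θ} ∋ x has {θ} ∩ (A ∖ {θ}) = ∅, so x is NOT a limit point.
Collecting: A' = {ζ}.


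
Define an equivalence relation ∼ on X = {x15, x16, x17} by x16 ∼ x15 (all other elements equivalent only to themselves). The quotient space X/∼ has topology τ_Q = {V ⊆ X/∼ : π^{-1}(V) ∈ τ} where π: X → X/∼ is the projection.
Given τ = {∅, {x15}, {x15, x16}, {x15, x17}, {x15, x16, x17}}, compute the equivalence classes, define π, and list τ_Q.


X/∼ = {[x15=x16], [x17]}; |τ_Q| = 3.

Equivalence classes: [x15=x16], [x17].
Quotient map π: X → X/∼ sends x15 ↦ [x15=x16], x16 ↦ [x15=x16], x17 ↦ [x17].
For each subset V ⊆ X/∼, compute π^{-1}(V) ⊆ X and check whether π^{-1}(V) ∈ τ. V is open in τ_Q iff π^{-1}(V) ∈ τ.
  V = {}: π^{-1}(V) = ∅ ∈ τ ✓.
  V = {[x15=x16]}: π^{-1}(V) = {x15, x16} ∈ τ ✓.
  V = {[x17]}: π^{-1}(V) = {x17} ∉ τ ✗.
  V = {[x15=x16], [x17]}: π^{-1}(V) = {x15, x16, x17} ∈ τ ✓.
Open sets in the quotient: τ_Q = {{}, {[x15=x16]}, {[x15=x16], [x17]}} (3 elements).


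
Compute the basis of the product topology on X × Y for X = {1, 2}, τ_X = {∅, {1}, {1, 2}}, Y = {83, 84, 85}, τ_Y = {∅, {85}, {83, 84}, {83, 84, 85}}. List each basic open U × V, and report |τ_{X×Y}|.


Basis B = {∅ × ∅, {1} × {85}, {1} × {83, 84}, {1, 2} × {85}, {1} × {83, 84, 85}, {1, 2} × {83, 84}, {1, 2} × {83, 84, 85}}; |τ_{X×Y}| = 9.

Enumerate products U × V with U ∈ τ_X, V ∈ τ_Y (deduplicated):
  ∅ × ∅ = {} (∅)
  {1} × {85} = {(1,85)}
  {1} × {83, 84} = {(1,83), (1,84)}
  {1, 2} × {85} = {(1,85), (2,85)}
  {1} × {83, 84, 85} = {(1,83), (1,84), (1,85)}
  {1, 2} × {83, 84} = {(1,83), (1,84), (2,83), (2,84)}
  {1, 2} × {83, 84, 85} = {(1,83), (1,84), (1,85), (2,83), (2,84), (2,85)}
These 7 distinct sets form the basis B.
Close under arbitrary unions to get τ_{X×Y}; counting gives |τ_{X×Y}| = 9.


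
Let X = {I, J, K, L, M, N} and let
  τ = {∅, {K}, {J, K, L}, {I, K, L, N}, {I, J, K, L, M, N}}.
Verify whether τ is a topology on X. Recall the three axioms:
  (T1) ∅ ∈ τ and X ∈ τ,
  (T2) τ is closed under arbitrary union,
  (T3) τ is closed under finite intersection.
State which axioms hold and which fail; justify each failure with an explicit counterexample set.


τ is NOT a topology on X.

Axiom (T1): ∅ ∈ τ? Yes; X ∈ τ? Yes.
Axiom (T2/T3): check pairwise unions and intersections of members of τ.
Counterexample for (T3): {J, K, L} ∩ {I, K, L, N} = {K, L} ∉ τ. Therefore τ is NOT a topology.


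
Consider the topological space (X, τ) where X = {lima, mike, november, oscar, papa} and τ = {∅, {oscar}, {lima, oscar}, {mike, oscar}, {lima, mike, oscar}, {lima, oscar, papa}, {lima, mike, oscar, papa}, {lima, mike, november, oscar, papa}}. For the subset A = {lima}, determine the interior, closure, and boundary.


int(A) = ∅, cl(A) = {lima, november, papa}, ∂A = {lima, november, papa}.

Closed sets in (X, τ) are complements of opens:
  closed(X, τ) = {∅, {november}, {mike, november}, {november, papa}, {lima, november, papa}, {mike, november, papa}, {lima, mike, november, papa}, {lima, mike, november, oscar, papa}}.
int(A) = ⋃ {U ∈ τ : U ⊆ A}. Opens contained in A: ∅.
Taking the union of these: int(A) = ∅.
cl(A) = ⋂ {C closed : A ⊆ C}. Closed sets containing A: {lima, november, papa}, {lima, mike, november, papa}, {lima, mike, november, oscar, papa}.
Intersecting these: cl(A) = {lima, november, papa}.
∂A = cl(A) ∖ int(A) = {lima, november, papa} ∖ ∅ = {lima, november, papa}.


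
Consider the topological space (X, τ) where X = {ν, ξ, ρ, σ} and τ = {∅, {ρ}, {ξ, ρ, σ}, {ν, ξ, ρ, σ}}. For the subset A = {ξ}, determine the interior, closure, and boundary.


int(A) = ∅, cl(A) = {ν, ξ, σ}, ∂A = {ν, ξ, σ}.

Closed sets in (X, τ) are complements of opens:
  closed(X, τ) = {∅, {ν}, {ν, ξ, σ}, {ν, ξ, ρ, σ}}.
int(A) = ⋃ {U ∈ τ : U ⊆ A}. Opens contained in A: ∅.
Taking the union of these: int(A) = ∅.
cl(A) = ⋂ {C closed : A ⊆ C}. Closed sets containing A: {ν, ξ, σ}, {ν, ξ, ρ, σ}.
Intersecting these: cl(A) = {ν, ξ, σ}.
∂A = cl(A) ∖ int(A) = {ν, ξ, σ} ∖ ∅ = {ν, ξ, σ}.


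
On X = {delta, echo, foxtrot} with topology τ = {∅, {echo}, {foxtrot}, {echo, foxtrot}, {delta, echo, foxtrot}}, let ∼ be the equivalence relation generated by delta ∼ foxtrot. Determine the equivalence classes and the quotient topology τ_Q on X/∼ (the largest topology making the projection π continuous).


X/∼ = {[delta=foxtrot], [echo]}; |τ_Q| = 3.

Equivalence classes: [delta=foxtrot], [echo].
Quotient map π: X → X/∼ sends delta ↦ [delta=foxtrot], echo ↦ [echo], foxtrot ↦ [delta=foxtrot].
For each subset V ⊆ X/∼, compute π^{-1}(V) ⊆ X and check whether π^{-1}(V) ∈ τ. V is open in τ_Q iff π^{-1}(V) ∈ τ.
  V = {}: π^{-1}(V) = ∅ ∈ τ ✓.
  V = {[delta=foxtrot]}: π^{-1}(V) = {delta, foxtrot} ∉ τ ✗.
  V = {[echo]}: π^{-1}(V) = {echo} ∈ τ ✓.
  V = {[delta=foxtrot], [echo]}: π^{-1}(V) = {delta, echo, foxtrot} ∈ τ ✓.
Open sets in the quotient: τ_Q = {{}, {[echo]}, {[delta=foxtrot], [echo]}} (3 elements).


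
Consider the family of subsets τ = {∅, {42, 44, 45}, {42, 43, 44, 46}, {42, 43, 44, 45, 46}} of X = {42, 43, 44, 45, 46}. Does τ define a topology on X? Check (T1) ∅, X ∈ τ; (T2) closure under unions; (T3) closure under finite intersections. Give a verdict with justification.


τ is NOT a topology on X.

Axiom (T1): ∅ ∈ τ? Yes; X ∈ τ? Yes.
Axiom (T2/T3): check pairwise unions and intersections of members of τ.
Counterexample for (T3): {42, 44, 45} ∩ {42, 43, 44, 46} = {42, 44} ∉ τ. Therefore τ is NOT a topology.


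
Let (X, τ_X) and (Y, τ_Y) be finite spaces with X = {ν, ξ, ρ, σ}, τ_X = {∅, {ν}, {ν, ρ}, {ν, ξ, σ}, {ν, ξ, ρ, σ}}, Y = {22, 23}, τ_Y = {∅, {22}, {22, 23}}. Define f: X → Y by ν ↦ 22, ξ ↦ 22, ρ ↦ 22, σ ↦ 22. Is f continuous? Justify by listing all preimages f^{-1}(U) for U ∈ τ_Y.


f IS continuous.

Compute f^{-1}(U) for each U ∈ τ_Y:
  U = ∅: f^{-1}(U) = ∅ ∈ τ_X ✓.
  U = {22}: f^{-1}(U) = {ν, ξ, ρ, σ} ∈ τ_X ✓.
  U = {22, 23}: f^{-1}(U) = {ν, ξ, ρ, σ} ∈ τ_X ✓.
Every preimage lies in τ_X, so f IS continuous.


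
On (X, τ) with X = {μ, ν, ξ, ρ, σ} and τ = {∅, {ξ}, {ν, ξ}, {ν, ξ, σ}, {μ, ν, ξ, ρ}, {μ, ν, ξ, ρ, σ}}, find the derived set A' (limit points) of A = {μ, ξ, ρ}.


A' = {μ, ν, ρ, σ}

For each x ∈ X, list the open sets U ∈ τ with x ∈ U, then check whether U ∩ (A ∖ {x}) ≠ ∅ for every such U.
  x = μ: opens ∋ x are {μ, ν, ξ, ρ}, {μ, ν, ξ, ρ, σ}; each meets A ∖ {μ}, so x IS a limit point.
  x = ν: opens ∋ x are {ν, ξ}, {ν, ξ, σ}, {μ, ν, ξ, ρ}, {μ, ν, ξ, ρ, σ}; each meets A ∖ {ν}, so x IS a limit point.
  x = ξ: open {ξ} ∋ x has {ξ} ∩ (A ∖ {ξ}) = ∅, so x is NOT a limit point.
  x = ρ: opens ∋ x are {μ, ν, ξ, ρ}, {μ, ν, ξ, ρ, σ}; each meets A ∖ {ρ}, so x IS a limit point.
  x = σ: opens ∋ x are {ν, ξ, σ}, {μ, ν, ξ, ρ, σ}; each meets A ∖ {σ}, so x IS a limit point.
Collecting: A' = {μ, ν, ρ, σ}.


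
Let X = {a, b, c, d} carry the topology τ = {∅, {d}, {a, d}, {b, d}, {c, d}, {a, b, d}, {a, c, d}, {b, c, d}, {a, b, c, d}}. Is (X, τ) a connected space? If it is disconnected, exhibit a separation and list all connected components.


(X, τ) is connected.

Find clopen sets (U ∈ τ with X ∖ U ∈ τ):
  U = ∅, X ∖ U = {a, b, c, d} — both open, so U is clopen.
  U = {a, b, c, d}, X ∖ U = ∅ — both open, so U is clopen.
Only trivial clopens (∅ and X) exist, so (X, τ) is connected.
Compute connected components by grouping points that agree on all clopens:
  component: {a, b, c, d}


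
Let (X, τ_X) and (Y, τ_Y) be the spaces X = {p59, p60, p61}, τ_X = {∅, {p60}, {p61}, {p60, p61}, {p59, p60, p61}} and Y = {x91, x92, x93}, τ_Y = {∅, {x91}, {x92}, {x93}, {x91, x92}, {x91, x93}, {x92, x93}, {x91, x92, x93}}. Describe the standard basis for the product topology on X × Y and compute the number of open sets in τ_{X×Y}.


Basis B = {∅ × ∅, {p60} × {x91}, {p60} × {x92}, {p60} × {x93}, {p61} × {x91}, {p61} × {x92}, {p61} × {x93}, {p60} × {x91, x92}, {p60} × {x91, x93}, {p60, p61} × {x91}, {p60} × {x92, x93}, {p60, p61} × {x92}, {p60, p61} × {x93}, {p61} × {x91, x92}, {p61} × {x91, x93}, {p61} × {x92, x93}, {p59, p60, p61} × {x91}, {p59, p60, p61} × {x92}, {p59, p60, p61} × {x93}, {p60} × {x91, x92, x93}, {p61} × {x91, x92, x93}, {p60, p61} × {x91, x92}, {p60, p61} × {x91, x93}, {p60, p61} × {x92, x93}, {p59, p60, p61} × {x91, x92}, {p59, p60, p61} × {x91, x93}, {p59, p60, p61} × {x92, x93}, {p60, p61} × {x91, x92, x93}, {p59, p60, p61} × {x91, x92, x93}}; |τ_{X×Y}| = 125.

Enumerate products U × V with U ∈ τ_X, V ∈ τ_Y (deduplicated):
  ∅ × ∅ = {} (∅)
  {p60} × {x91} = {(p60,x91)}
  {p60} × {x92} = {(p60,x92)}
  {p60} × {x93} = {(p60,x93)}
  {p61} × {x91} = {(p61,x91)}
  {p61} × {x92} = {(p61,x92)}
  {p61} × {x93} = {(p61,x93)}
  {p60} × {x91, x92} = {(p60,x91), (p60,x92)}
  {p60} × {x91, x93} = {(p60,x91), (p60,x93)}
  {p60, p61} × {x91} = {(p60,x91), (p61,x91)}
  {p60} × {x92, x93} = {(p60,x92), (p60,x93)}
  {p60, p61} × {x92} = {(p60,x92), (p61,x92)}
  {p60, p61} × {x93} = {(p60,x93), (p61,x93)}
  {p61} × {x91, x92} = {(p61,x91), (p61,x92)}
  {p61} × {x91, x93} = {(p61,x91), (p61,x93)}
  {p61} × {x92, x93} = {(p61,x92), (p61,x93)}
  {p59, p60, p61} × {x91} = {(p59,x91), (p60,x91), (p61,x91)}
  {p59, p60, p61} × {x92} = {(p59,x92), (p60,x92), (p61,x92)}
  {p59, p60, p61} × {x93} = {(p59,x93), (p60,x93), (p61,x93)}
  {p60} × {x91, x92, x93} = {(p60,x91), (p60,x92), (p60,x93)}
  {p61} × {x91, x92, x93} = {(p61,x91), (p61,x92), (p61,x93)}
  {p60, p61} × {x91, x92} = {(p60,x91), (p60,x92), (p61,x91), (p61,x92)}
  {p60, p61} × {x91, x93} = {(p60,x91), (p60,x93), (p61,x91), (p61,x93)}
  {p60, p61} × {x92, x93} = {(p60,x92), (p60,x93), (p61,x92), (p61,x93)}
  {p59, p60, p61} × {x91, x92} = {(p59,x91), (p59,x92), (p60,x91), (p60,x92), (p61,x91), (p61,x92)}
  {p59, p60, p61} × {x91, x93} = {(p59,x91), (p59,x93), (p60,x91), (p60,x93), (p61,x91), (p61,x93)}
  {p59, p60, p61} × {x92, x93} = {(p59,x92), (p59,x93), (p60,x92), (p60,x93), (p61,x92), (p61,x93)}
  {p60, p61} × {x91, x92, x93} = {(p60,x91), (p60,x92), (p60,x93), (p61,x91), (p61,x92), (p61,x93)}
  {p59, p60, p61} × {x91, x92, x93} = {(p59,x91), (p59,x92), (p59,x93), (p60,x91), (p60,x92), (p60,x93), (p61,x91), (p61,x92), (p61,x93)}
These 29 distinct sets form the basis B.
Close under arbitrary unions to get τ_{X×Y}; counting gives |τ_{X×Y}| = 125.


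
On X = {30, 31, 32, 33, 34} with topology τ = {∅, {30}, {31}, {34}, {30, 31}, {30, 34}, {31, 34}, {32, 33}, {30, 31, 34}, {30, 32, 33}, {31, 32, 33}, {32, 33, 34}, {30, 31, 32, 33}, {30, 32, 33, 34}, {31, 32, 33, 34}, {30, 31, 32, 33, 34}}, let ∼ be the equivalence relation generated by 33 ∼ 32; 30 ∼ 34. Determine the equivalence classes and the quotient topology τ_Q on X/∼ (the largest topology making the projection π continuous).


X/∼ = {[30=34], [31], [32=33]}; |τ_Q| = 8.

Equivalence classes: [30=34], [31], [32=33].
Quotient map π: X → X/∼ sends 30 ↦ [30=34], 31 ↦ [31], 32 ↦ [32=33], 33 ↦ [32=33], 34 ↦ [30=34].
For each subset V ⊆ X/∼, compute π^{-1}(V) ⊆ X and check whether π^{-1}(V) ∈ τ. V is open in τ_Q iff π^{-1}(V) ∈ τ.
  V = {}: π^{-1}(V) = ∅ ∈ τ ✓.
  V = {[30=34]}: π^{-1}(V) = {30, 34} ∈ τ ✓.
  V = {[31]}: π^{-1}(V) = {31} ∈ τ ✓.
  V = {[30=34], [31]}: π^{-1}(V) = {30, 31, 34} ∈ τ ✓.
  V = {[32=33]}: π^{-1}(V) = {32, 33} ∈ τ ✓.
  V = {[30=34], [32=33]}: π^{-1}(V) = {30, 32, 33, 34} ∈ τ ✓.
  V = {[31], [32=33]}: π^{-1}(V) = {31, 32, 33} ∈ τ ✓.
  V = {[30=34], [31], [32=33]}: π^{-1}(V) = {30, 31, 32, 33, 34} ∈ τ ✓.
Open sets in the quotient: τ_Q = {{}, {[30=34]}, {[31]}, {[30=34], [31]}, {[32=33]}, {[30=34], [32=33]}, {[31], [32=33]}, {[30=34], [31], [32=33]}} (8 elements).


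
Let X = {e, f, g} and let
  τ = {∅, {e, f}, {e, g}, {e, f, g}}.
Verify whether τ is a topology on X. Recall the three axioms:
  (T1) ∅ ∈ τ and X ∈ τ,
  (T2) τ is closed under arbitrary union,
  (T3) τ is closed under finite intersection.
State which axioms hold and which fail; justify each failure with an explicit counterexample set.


τ is NOT a topology on X.

Axiom (T1): ∅ ∈ τ? Yes; X ∈ τ? Yes.
Axiom (T2/T3): check pairwise unions and intersections of members of τ.
Counterexample for (T3): {e, f} ∩ {e, g} = {e} ∉ τ. Therefore τ is NOT a topology.


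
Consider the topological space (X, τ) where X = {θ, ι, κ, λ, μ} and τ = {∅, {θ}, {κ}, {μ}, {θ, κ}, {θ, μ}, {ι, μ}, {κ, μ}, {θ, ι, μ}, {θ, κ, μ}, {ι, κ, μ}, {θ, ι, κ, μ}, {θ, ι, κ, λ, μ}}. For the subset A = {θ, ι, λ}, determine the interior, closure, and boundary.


int(A) = {θ}, cl(A) = {θ, ι, λ}, ∂A = {ι, λ}.

Closed sets in (X, τ) are complements of opens:
  closed(X, τ) = {∅, {λ}, {θ, λ}, {ι, λ}, {κ, λ}, {θ, ι, λ}, {θ, κ, λ}, {ι, κ, λ}, {ι, λ, μ}, {θ, ι, κ, λ}, {θ, ι, λ, μ}, {ι, κ, λ, μ}, {θ, ι, κ, λ, μ}}.
int(A) = ⋃ {U ∈ τ : U ⊆ A}. Opens contained in A: ∅, {θ}.
Taking the union of these: int(A) = {θ}.
cl(A) = ⋂ {C closed : A ⊆ C}. Closed sets containing A: {θ, ι, λ}, {θ, ι, κ, λ}, {θ, ι, λ, μ}, {θ, ι, κ, λ, μ}.
Intersecting these: cl(A) = {θ, ι, λ}.
∂A = cl(A) ∖ int(A) = {θ, ι, λ} ∖ {θ} = {ι, λ}.


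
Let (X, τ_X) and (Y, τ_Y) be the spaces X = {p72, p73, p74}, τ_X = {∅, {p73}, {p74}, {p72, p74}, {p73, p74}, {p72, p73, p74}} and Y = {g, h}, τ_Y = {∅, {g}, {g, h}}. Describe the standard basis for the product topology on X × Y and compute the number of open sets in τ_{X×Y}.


Basis B = {∅ × ∅, {p73} × {g}, {p74} × {g}, {p72, p74} × {g}, {p73} × {g, h}, {p73, p74} × {g}, {p74} × {g, h}, {p72, p73, p74} × {g}, {p72, p74} × {g, h}, {p73, p74} × {g, h}, {p72, p73, p74} × {g, h}}; |τ_{X×Y}| = 18.

Enumerate products U × V with U ∈ τ_X, V ∈ τ_Y (deduplicated):
  ∅ × ∅ = {} (∅)
  {p73} × {g} = {(p73,g)}
  {p74} × {g} = {(p74,g)}
  {p72, p74} × {g} = {(p72,g), (p74,g)}
  {p73} × {g, h} = {(p73,g), (p73,h)}
  {p73, p74} × {g} = {(p73,g), (p74,g)}
  {p74} × {g, h} = {(p74,g), (p74,h)}
  {p72, p73, p74} × {g} = {(p72,g), (p73,g), (p74,g)}
  {p72, p74} × {g, h} = {(p72,g), (p72,h), (p74,g), (p74,h)}
  {p73, p74} × {g, h} = {(p73,g), (p73,h), (p74,g), (p74,h)}
  {p72, p73, p74} × {g, h} = {(p72,g), (p72,h), (p73,g), (p73,h), (p74,g), (p74,h)}
These 11 distinct sets form the basis B.
Close under arbitrary unions to get τ_{X×Y}; counting gives |τ_{X×Y}| = 18.


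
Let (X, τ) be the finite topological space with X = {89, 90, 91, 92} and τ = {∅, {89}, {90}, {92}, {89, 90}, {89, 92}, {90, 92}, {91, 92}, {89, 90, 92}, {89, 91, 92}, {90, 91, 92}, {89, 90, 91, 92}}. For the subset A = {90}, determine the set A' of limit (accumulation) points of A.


A' = ∅

For each x ∈ X, list the open sets U ∈ τ with x ∈ U, then check whether U ∩ (A ∖ {x}) ≠ ∅ for every such U.
  x = 89: open {89} ∋ x has {89} ∩ (A ∖ {89}) = ∅, so x is NOT a limit point.
  x = 90: open {90} ∋ x has {90} ∩ (A ∖ {90}) = ∅, so x is NOT a limit point.
  x = 91: open {91, 92} ∋ x has {91, 92} ∩ (A ∖ {91}) = ∅, so x is NOT a limit point.
  x = 92: open {92} ∋ x has {92} ∩ (A ∖ {92}) = ∅, so x is NOT a limit point.
Collecting: A' = ∅.


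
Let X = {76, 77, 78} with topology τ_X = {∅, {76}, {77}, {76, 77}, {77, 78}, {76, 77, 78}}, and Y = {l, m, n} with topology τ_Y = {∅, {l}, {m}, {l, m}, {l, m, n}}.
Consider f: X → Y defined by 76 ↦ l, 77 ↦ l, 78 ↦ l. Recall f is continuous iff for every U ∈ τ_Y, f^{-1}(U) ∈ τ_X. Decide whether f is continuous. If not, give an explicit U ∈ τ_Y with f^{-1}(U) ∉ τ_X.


f IS continuous.

Compute f^{-1}(U) for each U ∈ τ_Y:
  U = ∅: f^{-1}(U) = ∅ ∈ τ_X ✓.
  U = {l}: f^{-1}(U) = {76, 77, 78} ∈ τ_X ✓.
  U = {m}: f^{-1}(U) = ∅ ∈ τ_X ✓.
  U = {l, m}: f^{-1}(U) = {76, 77, 78} ∈ τ_X ✓.
  U = {l, m, n}: f^{-1}(U) = {76, 77, 78} ∈ τ_X ✓.
Every preimage lies in τ_X, so f IS continuous.


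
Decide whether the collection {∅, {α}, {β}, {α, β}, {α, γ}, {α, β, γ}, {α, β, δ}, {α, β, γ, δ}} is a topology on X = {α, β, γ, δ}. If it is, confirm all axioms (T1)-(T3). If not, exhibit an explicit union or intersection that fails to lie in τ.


τ IS a topology on X.

Axiom (T1): ∅ ∈ τ? Yes; X ∈ τ? Yes.
Axiom (T2/T3): check pairwise unions and intersections of members of τ.
All pairwise intersections and unions checked — each lies in τ. Therefore τ satisfies (T1), (T2), (T3): it IS a topology on X.


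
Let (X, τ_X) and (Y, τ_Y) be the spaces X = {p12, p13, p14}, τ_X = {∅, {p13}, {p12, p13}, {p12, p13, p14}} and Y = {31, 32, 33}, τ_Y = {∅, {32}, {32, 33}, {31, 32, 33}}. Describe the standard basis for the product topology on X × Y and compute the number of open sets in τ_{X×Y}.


Basis B = {∅ × ∅, {p13} × {32}, {p12, p13} × {32}, {p13} × {32, 33}, {p12, p13, p14} × {32}, {p13} × {31, 32, 33}, {p12, p13} × {32, 33}, {p12, p13} × {31, 32, 33}, {p12, p13, p14} × {32, 33}, {p12, p13, p14} × {31, 32, 33}}; |τ_{X×Y}| = 20.

Enumerate products U × V with U ∈ τ_X, V ∈ τ_Y (deduplicated):
  ∅ × ∅ = {} (∅)
  {p13} × {32} = {(p13,32)}
  {p12, p13} × {32} = {(p12,32), (p13,32)}
  {p13} × {32, 33} = {(p13,32), (p13,33)}
  {p12, p13, p14} × {32} = {(p12,32), (p13,32), (p14,32)}
  {p13} × {31, 32, 33} = {(p13,31), (p13,32), (p13,33)}
  {p12, p13} × {32, 33} = {(p12,32), (p12,33), (p13,32), (p13,33)}
  {p12, p13} × {31, 32, 33} = {(p12,31), (p12,32), (p12,33), (p13,31), (p13,32), (p13,33)}
  {p12, p13, p14} × {32, 33} = {(p12,32), (p12,33), (p13,32), (p13,33), (p14,32), (p14,33)}
  {p12, p13, p14} × {31, 32, 33} = {(p12,31), (p12,32), (p12,33), (p13,31), (p13,32), (p13,33), (p14,31), (p14,32), (p14,33)}
These 10 distinct sets form the basis B.
Close under arbitrary unions to get τ_{X×Y}; counting gives |τ_{X×Y}| = 20.


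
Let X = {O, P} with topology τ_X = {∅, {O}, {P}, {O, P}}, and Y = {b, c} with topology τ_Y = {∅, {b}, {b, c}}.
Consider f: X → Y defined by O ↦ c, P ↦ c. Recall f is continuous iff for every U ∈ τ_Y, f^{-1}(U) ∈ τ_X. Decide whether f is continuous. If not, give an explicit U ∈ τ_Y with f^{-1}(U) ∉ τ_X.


f IS continuous.

Compute f^{-1}(U) for each U ∈ τ_Y:
  U = ∅: f^{-1}(U) = ∅ ∈ τ_X ✓.
  U = {b}: f^{-1}(U) = ∅ ∈ τ_X ✓.
  U = {b, c}: f^{-1}(U) = {O, P} ∈ τ_X ✓.
Every preimage lies in τ_X, so f IS continuous.


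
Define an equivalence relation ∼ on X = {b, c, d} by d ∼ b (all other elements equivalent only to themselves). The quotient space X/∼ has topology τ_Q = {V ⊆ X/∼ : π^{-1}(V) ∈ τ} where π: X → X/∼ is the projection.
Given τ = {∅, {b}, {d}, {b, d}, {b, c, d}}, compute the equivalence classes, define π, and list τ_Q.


X/∼ = {[b=d], [c]}; |τ_Q| = 3.

Equivalence classes: [b=d], [c].
Quotient map π: X → X/∼ sends b ↦ [b=d], c ↦ [c], d ↦ [b=d].
For each subset V ⊆ X/∼, compute π^{-1}(V) ⊆ X and check whether π^{-1}(V) ∈ τ. V is open in τ_Q iff π^{-1}(V) ∈ τ.
  V = {}: π^{-1}(V) = ∅ ∈ τ ✓.
  V = {[b=d]}: π^{-1}(V) = {b, d} ∈ τ ✓.
  V = {[c]}: π^{-1}(V) = {c} ∉ τ ✗.
  V = {[b=d], [c]}: π^{-1}(V) = {b, c, d} ∈ τ ✓.
Open sets in the quotient: τ_Q = {{}, {[b=d]}, {[b=d], [c]}} (3 elements).


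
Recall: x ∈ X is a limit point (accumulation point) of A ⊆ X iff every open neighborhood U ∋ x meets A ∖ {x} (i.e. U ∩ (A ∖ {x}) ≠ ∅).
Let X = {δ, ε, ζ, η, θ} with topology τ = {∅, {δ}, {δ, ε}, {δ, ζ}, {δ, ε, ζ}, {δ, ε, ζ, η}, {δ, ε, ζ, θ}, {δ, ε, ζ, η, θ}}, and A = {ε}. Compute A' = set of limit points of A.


A' = {η, θ}

For each x ∈ X, list the open sets U ∈ τ with x ∈ U, then check whether U ∩ (A ∖ {x}) ≠ ∅ for every such U.
  x = δ: open {δ} ∋ x has {δ} ∩ (A ∖ {δ}) = ∅, so x is NOT a limit point.
  x = ε: open {δ, ε} ∋ x has {δ, ε} ∩ (A ∖ {ε}) = ∅, so x is NOT a limit point.
  x = ζ: open {δ, ζ} ∋ x has {δ, ζ} ∩ (A ∖ {ζ}) = ∅, so x is NOT a limit point.
  x = η: opens ∋ x are {δ, ε, ζ, η}, {δ, ε, ζ, η, θ}; each meets A ∖ {η}, so x IS a limit point.
  x = θ: opens ∋ x are {δ, ε, ζ, θ}, {δ, ε, ζ, η, θ}; each meets A ∖ {θ}, so x IS a limit point.
Collecting: A' = {η, θ}.


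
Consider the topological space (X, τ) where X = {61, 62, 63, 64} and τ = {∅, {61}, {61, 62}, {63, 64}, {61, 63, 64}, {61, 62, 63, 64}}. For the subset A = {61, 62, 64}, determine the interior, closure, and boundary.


int(A) = {61, 62}, cl(A) = {61, 62, 63, 64}, ∂A = {63, 64}.

Closed sets in (X, τ) are complements of opens:
  closed(X, τ) = {∅, {62}, {61, 62}, {63, 64}, {62, 63, 64}, {61, 62, 63, 64}}.
int(A) = ⋃ {U ∈ τ : U ⊆ A}. Opens contained in A: ∅, {61}, {61, 62}.
Taking the union of these: int(A) = {61, 62}.
cl(A) = ⋂ {C closed : A ⊆ C}. Closed sets containing A: {61, 62, 63, 64}.
Intersecting these: cl(A) = {61, 62, 63, 64}.
∂A = cl(A) ∖ int(A) = {61, 62, 63, 64} ∖ {61, 62} = {63, 64}.


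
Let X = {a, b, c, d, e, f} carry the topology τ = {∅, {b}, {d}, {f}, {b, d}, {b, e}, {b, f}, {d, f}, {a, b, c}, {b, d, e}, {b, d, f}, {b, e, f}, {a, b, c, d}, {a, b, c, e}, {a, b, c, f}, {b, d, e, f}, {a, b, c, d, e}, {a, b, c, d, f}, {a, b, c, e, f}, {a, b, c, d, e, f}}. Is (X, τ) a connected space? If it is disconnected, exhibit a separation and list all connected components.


(X, τ) is disconnected; components = [{d}, {f}, {a, b, c, e}].

Find clopen sets (U ∈ τ with X ∖ U ∈ τ):
  U = ∅, X ∖ U = {a, b, c, d, e, f} — both open, so U is clopen.
  U = {d}, X ∖ U = {a, b, c, e, f} — both open, so U is clopen.
  U = {f}, X ∖ U = {a, b, c, d, e} — both open, so U is clopen.
  U = {d, f}, X ∖ U = {a, b, c, e} — both open, so U is clopen.
  U = {a, b, c, e}, X ∖ U = {d, f} — both open, so U is clopen.
  U = {a, b, c, d, e}, X ∖ U = {f} — both open, so U is clopen.
  U = {a, b, c, e, f}, X ∖ U = {d} — both open, so U is clopen.
  U = {a, b, c, d, e, f}, X ∖ U = ∅ — both open, so U is clopen.
Nontrivial clopen(s) exist: e.g. {f}. So (X, τ) is disconnected.
Compute connected components by grouping points that agree on all clopens:
  component: {d}
  component: {f}
  component: {a, b, c, e}


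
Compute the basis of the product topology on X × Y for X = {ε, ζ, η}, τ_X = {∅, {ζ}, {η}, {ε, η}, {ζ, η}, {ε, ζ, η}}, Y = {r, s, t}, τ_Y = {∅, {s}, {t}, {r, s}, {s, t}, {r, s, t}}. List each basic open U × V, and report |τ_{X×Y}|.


Basis B = {∅ × ∅, {ζ} × {s}, {ζ} × {t}, {η} × {s}, {η} × {t}, {ε, η} × {s}, {ε, η} × {t}, {ζ} × {r, s}, {ζ} × {s, t}, {ζ, η} × {s}, {ζ, η} × {t}, {η} × {r, s}, {η} × {s, t}, {ε, ζ, η} × {s}, {ε, ζ, η} × {t}, {ζ} × {r, s, t}, {η} × {r, s, t}, {ε, η} × {r, s}, {ε, η} × {s, t}, {ζ, η} × {r, s}, {ζ, η} × {s, t}, {ε, η} × {r, s, t}, {ε, ζ, η} × {r, s}, {ε, ζ, η} × {s, t}, {ζ, η} × {r, s, t}, {ε, ζ, η} × {r, s, t}}; |τ_{X×Y}| = 108.

Enumerate products U × V with U ∈ τ_X, V ∈ τ_Y (deduplicated):
  ∅ × ∅ = {} (∅)
  {ζ} × {s} = {(ζ,s)}
  {ζ} × {t} = {(ζ,t)}
  {η} × {s} = {(η,s)}
  {η} × {t} = {(η,t)}
  {ε, η} × {s} = {(ε,s), (η,s)}
  {ε, η} × {t} = {(ε,t), (η,t)}
  {ζ} × {r, s} = {(ζ,r), (ζ,s)}
  {ζ} × {s, t} = {(ζ,s), (ζ,t)}
  {ζ, η} × {s} = {(ζ,s), (η,s)}
  {ζ, η} × {t} = {(ζ,t), (η,t)}
  {η} × {r, s} = {(η,r), (η,s)}
  {η} × {s, t} = {(η,s), (η,t)}
  {ε, ζ, η} × {s} = {(ε,s), (ζ,s), (η,s)}
  {ε, ζ, η} × {t} = {(ε,t), (ζ,t), (η,t)}
  {ζ} × {r, s, t} = {(ζ,r), (ζ,s), (ζ,t)}
  {η} × {r, s, t} = {(η,r), (η,s), (η,t)}
  {ε, η} × {r, s} = {(ε,r), (ε,s), (η,r), (η,s)}
  {ε, η} × {s, t} = {(ε,s), (ε,t), (η,s), (η,t)}
  {ζ, η} × {r, s} = {(ζ,r), (ζ,s), (η,r), (η,s)}
  {ζ, η} × {s, t} = {(ζ,s), (ζ,t), (η,s), (η,t)}
  {ε, η} × {r, s, t} = {(ε,r), (ε,s), (ε,t), (η,r), (η,s), (η,t)}
  {ε, ζ, η} × {r, s} = {(ε,r), (ε,s), (ζ,r), (ζ,s), (η,r), (η,s)}
  {ε, ζ, η} × {s, t} = {(ε,s), (ε,t), (ζ,s), (ζ,t), (η,s), (η,t)}
  {ζ, η} × {r, s, t} = {(ζ,r), (ζ,s), (ζ,t), (η,r), (η,s), (η,t)}
  {ε, ζ, η} × {r, s, t} = {(ε,r), (ε,s), (ε,t), (ζ,r), (ζ,s), (ζ,t), (η,r), (η,s), (η,t)}
These 26 distinct sets form the basis B.
Close under arbitrary unions to get τ_{X×Y}; counting gives |τ_{X×Y}| = 108.


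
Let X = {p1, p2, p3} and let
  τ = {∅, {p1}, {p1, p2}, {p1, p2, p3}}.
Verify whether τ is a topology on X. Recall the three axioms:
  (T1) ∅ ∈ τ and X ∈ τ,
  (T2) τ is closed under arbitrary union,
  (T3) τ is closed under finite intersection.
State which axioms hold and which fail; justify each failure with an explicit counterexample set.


τ IS a topology on X.

Axiom (T1): ∅ ∈ τ? Yes; X ∈ τ? Yes.
Axiom (T2/T3): check pairwise unions and intersections of members of τ.
All pairwise intersections and unions checked — each lies in τ. Therefore τ satisfies (T1), (T2), (T3): it IS a topology on X.


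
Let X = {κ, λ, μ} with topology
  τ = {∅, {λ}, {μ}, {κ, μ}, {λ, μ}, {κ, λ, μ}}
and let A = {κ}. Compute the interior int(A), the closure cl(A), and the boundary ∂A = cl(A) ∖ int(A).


int(A) = ∅, cl(A) = {κ}, ∂A = {κ}.

Closed sets in (X, τ) are complements of opens:
  closed(X, τ) = {∅, {κ}, {λ}, {κ, λ}, {κ, μ}, {κ, λ, μ}}.
int(A) = ⋃ {U ∈ τ : U ⊆ A}. Opens contained in A: ∅.
Taking the union of these: int(A) = ∅.
cl(A) = ⋂ {C closed : A ⊆ C}. Closed sets containing A: {κ}, {κ, λ}, {κ, μ}, {κ, λ, μ}.
Intersecting these: cl(A) = {κ}.
∂A = cl(A) ∖ int(A) = {κ} ∖ ∅ = {κ}.


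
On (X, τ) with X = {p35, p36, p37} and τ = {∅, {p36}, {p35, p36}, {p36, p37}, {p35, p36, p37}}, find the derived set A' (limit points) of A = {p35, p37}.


A' = ∅

For each x ∈ X, list the open sets U ∈ τ with x ∈ U, then check whether U ∩ (A ∖ {x}) ≠ ∅ for every such U.
  x = p35: open {p35, p36} ∋ x has {p35, p36} ∩ (A ∖ {p35}) = ∅, so x is NOT a limit point.
  x = p36: open {p36} ∋ x has {p36} ∩ (A ∖ {p36}) = ∅, so x is NOT a limit point.
  x = p37: open {p36, p37} ∋ x has {p36, p37} ∩ (A ∖ {p37}) = ∅, so x is NOT a limit point.
Collecting: A' = ∅.


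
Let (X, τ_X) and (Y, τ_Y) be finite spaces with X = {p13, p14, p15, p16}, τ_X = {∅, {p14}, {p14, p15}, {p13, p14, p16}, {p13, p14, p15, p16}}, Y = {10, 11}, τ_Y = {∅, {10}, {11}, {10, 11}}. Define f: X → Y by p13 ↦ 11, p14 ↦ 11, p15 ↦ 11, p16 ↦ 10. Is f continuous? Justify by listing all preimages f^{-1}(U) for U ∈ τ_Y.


f is NOT continuous.

Compute f^{-1}(U) for each U ∈ τ_Y:
  U = ∅: f^{-1}(U) = ∅ ∈ τ_X ✓.
  U = {10}: f^{-1}(U) = {p16} ∉ τ_X ✗.
  U = {11}: f^{-1}(U) = {p13, p14, p15} ∉ τ_X ✗.
  U = {10, 11}: f^{-1}(U) = {p13, p14, p15, p16} ∈ τ_X ✓.
Found U = {10} with f^{-1}(U) = {p16} not in τ_X. Therefore f is NOT continuous.


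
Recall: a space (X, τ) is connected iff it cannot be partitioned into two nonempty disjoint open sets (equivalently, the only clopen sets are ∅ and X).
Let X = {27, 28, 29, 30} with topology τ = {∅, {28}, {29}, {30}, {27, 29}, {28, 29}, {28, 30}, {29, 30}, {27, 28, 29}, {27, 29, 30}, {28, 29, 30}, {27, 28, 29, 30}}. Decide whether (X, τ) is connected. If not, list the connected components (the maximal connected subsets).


(X, τ) is disconnected; components = [{28}, {30}, {27, 29}].

Find clopen sets (U ∈ τ with X ∖ U ∈ τ):
  U = ∅, X ∖ U = {27, 28, 29, 30} — both open, so U is clopen.
  U = {28}, X ∖ U = {27, 29, 30} — both open, so U is clopen.
  U = {30}, X ∖ U = {27, 28, 29} — both open, so U is clopen.
  U = {27, 29}, X ∖ U = {28, 30} — both open, so U is clopen.
  U = {28, 30}, X ∖ U = {27, 29} — both open, so U is clopen.
  U = {27, 28, 29}, X ∖ U = {30} — both open, so U is clopen.
  U = {27, 29, 30}, X ∖ U = {28} — both open, so U is clopen.
  U = {27, 28, 29, 30}, X ∖ U = ∅ — both open, so U is clopen.
Nontrivial clopen(s) exist: e.g. {28, 30}. So (X, τ) is disconnected.
Compute connected components by grouping points that agree on all clopens:
  component: {28}
  component: {30}
  component: {27, 29}


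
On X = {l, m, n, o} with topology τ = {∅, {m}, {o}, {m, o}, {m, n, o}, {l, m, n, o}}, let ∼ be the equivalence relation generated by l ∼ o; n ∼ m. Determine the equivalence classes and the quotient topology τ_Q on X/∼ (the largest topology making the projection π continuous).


X/∼ = {[l=o], [m=n]}; |τ_Q| = 2.

Equivalence classes: [l=o], [m=n].
Quotient map π: X → X/∼ sends l ↦ [l=o], m ↦ [m=n], n ↦ [m=n], o ↦ [l=o].
For each subset V ⊆ X/∼, compute π^{-1}(V) ⊆ X and check whether π^{-1}(V) ∈ τ. V is open in τ_Q iff π^{-1}(V) ∈ τ.
  V = {}: π^{-1}(V) = ∅ ∈ τ ✓.
  V = {[l=o]}: π^{-1}(V) = {l, o} ∉ τ ✗.
  V = {[m=n]}: π^{-1}(V) = {m, n} ∉ τ ✗.
  V = {[l=o], [m=n]}: π^{-1}(V) = {l, m, n, o} ∈ τ ✓.
Open sets in the quotient: τ_Q = {{}, {[l=o], [m=n]}} (2 elements).


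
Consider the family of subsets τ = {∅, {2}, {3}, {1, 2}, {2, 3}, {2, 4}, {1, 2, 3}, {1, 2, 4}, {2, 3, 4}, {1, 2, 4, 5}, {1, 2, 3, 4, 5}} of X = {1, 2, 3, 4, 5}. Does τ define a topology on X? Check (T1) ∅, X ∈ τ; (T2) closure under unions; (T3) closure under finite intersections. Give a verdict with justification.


τ is NOT a topology on X.

Axiom (T1): ∅ ∈ τ? Yes; X ∈ τ? Yes.
Axiom (T2/T3): check pairwise unions and intersections of members of τ.
Counterexample for (T2): {3} ∪ {1, 2, 4} = {1, 2, 3, 4} ∉ τ. Therefore τ is NOT a topology.


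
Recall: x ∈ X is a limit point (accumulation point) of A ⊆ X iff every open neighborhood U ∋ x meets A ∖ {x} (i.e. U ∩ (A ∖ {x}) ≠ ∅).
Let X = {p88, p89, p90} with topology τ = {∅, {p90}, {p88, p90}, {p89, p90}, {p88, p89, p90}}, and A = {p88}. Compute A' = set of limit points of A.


A' = ∅

For each x ∈ X, list the open sets U ∈ τ with x ∈ U, then check whether U ∩ (A ∖ {x}) ≠ ∅ for every such U.
  x = p88: open {p88, p90} ∋ x has {p88, p90} ∩ (A ∖ {p88}) = ∅, so x is NOT a limit point.
  x = p89: open {p89, p90} ∋ x has {p89, p90} ∩ (A ∖ {p89}) = ∅, so x is NOT a limit point.
  x = p90: open {p90} ∋ x has {p90} ∩ (A ∖ {p90}) = ∅, so x is NOT a limit point.
Collecting: A' = ∅.


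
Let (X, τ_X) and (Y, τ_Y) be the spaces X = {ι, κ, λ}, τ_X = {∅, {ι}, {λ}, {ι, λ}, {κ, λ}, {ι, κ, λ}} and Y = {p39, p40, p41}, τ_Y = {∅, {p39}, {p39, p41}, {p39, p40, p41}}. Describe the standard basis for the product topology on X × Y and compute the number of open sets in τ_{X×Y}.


Basis B = {∅ × ∅, {ι} × {p39}, {λ} × {p39}, {ι} × {p39, p41}, {ι, λ} × {p39}, {κ, λ} × {p39}, {λ} × {p39, p41}, {ι} × {p39, p40, p41}, {ι, κ, λ} × {p39}, {λ} × {p39, p40, p41}, {ι, λ} × {p39, p41}, {κ, λ} × {p39, p41}, {ι, λ} × {p39, p40, p41}, {ι, κ, λ} × {p39, p41}, {κ, λ} × {p39, p40, p41}, {ι, κ, λ} × {p39, p40, p41}}; |τ_{X×Y}| = 40.

Enumerate products U × V with U ∈ τ_X, V ∈ τ_Y (deduplicated):
  ∅ × ∅ = {} (∅)
  {ι} × {p39} = {(ι,p39)}
  {λ} × {p39} = {(λ,p39)}
  {ι} × {p39, p41} = {(ι,p39), (ι,p41)}
  {ι, λ} × {p39} = {(ι,p39), (λ,p39)}
  {κ, λ} × {p39} = {(κ,p39), (λ,p39)}
  {λ} × {p39, p41} = {(λ,p39), (λ,p41)}
  {ι} × {p39, p40, p41} = {(ι,p39), (ι,p40), (ι,p41)}
  {ι, κ, λ} × {p39} = {(ι,p39), (κ,p39), (λ,p39)}
  {λ} × {p39, p40, p41} = {(λ,p39), (λ,p40), (λ,p41)}
  {ι, λ} × {p39, p41} = {(ι,p39), (ι,p41), (λ,p39), (λ,p41)}
  {κ, λ} × {p39, p41} = {(κ,p39), (κ,p41), (λ,p39), (λ,p41)}
  {ι, λ} × {p39, p40, p41} = {(ι,p39), (ι,p40), (ι,p41), (λ,p39), (λ,p40), (λ,p41)}
  {ι, κ, λ} × {p39, p41} = {(ι,p39), (ι,p41), (κ,p39), (κ,p41), (λ,p39), (λ,p41)}
  {κ, λ} × {p39, p40, p41} = {(κ,p39), (κ,p40), (κ,p41), (λ,p39), (λ,p40), (λ,p41)}
  {ι, κ, λ} × {p39, p40, p41} = {(ι,p39), (ι,p40), (ι,p41), (κ,p39), (κ,p40), (κ,p41), (λ,p39), (λ,p40), (λ,p41)}
These 16 distinct sets form the basis B.
Close under arbitrary unions to get τ_{X×Y}; counting gives |τ_{X×Y}| = 40.


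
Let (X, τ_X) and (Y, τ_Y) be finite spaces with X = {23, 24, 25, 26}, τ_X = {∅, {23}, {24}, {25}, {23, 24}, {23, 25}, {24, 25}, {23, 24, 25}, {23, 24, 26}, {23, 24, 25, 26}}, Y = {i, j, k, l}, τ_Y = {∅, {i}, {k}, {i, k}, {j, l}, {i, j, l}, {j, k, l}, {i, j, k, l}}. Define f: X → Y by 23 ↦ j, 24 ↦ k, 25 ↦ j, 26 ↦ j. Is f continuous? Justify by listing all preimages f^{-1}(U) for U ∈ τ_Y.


f is NOT continuous.

Compute f^{-1}(U) for each U ∈ τ_Y:
  U = ∅: f^{-1}(U) = ∅ ∈ τ_X ✓.
  U = {i}: f^{-1}(U) = ∅ ∈ τ_X ✓.
  U = {k}: f^{-1}(U) = {24} ∈ τ_X ✓.
  U = {i, k}: f^{-1}(U) = {24} ∈ τ_X ✓.
  U = {j, l}: f^{-1}(U) = {23, 25, 26} ∉ τ_X ✗.
  U = {i, j, l}: f^{-1}(U) = {23, 25, 26} ∉ τ_X ✗.
  U = {j, k, l}: f^{-1}(U) = {23, 24, 25, 26} ∈ τ_X ✓.
  U = {i, j, k, l}: f^{-1}(U) = {23, 24, 25, 26} ∈ τ_X ✓.
Found U = {j, l} with f^{-1}(U) = {23, 25, 26} not in τ_X. Therefore f is NOT continuous.


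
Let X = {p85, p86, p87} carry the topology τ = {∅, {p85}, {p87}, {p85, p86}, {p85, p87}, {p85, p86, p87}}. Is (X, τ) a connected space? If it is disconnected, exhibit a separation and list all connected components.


(X, τ) is disconnected; components = [{p87}, {p85, p86}].

Find clopen sets (U ∈ τ with X ∖ U ∈ τ):
  U = ∅, X ∖ U = {p85, p86, p87} — both open, so U is clopen.
  U = {p87}, X ∖ U = {p85, p86} — both open, so U is clopen.
  U = {p85, p86}, X ∖ U = {p87} — both open, so U is clopen.
  U = {p85, p86, p87}, X ∖ U = ∅ — both open, so U is clopen.
Nontrivial clopen(s) exist: e.g. {p87}. So (X, τ) is disconnected.
Compute connected components by grouping points that agree on all clopens:
  component: {p87}
  component: {p85, p86}


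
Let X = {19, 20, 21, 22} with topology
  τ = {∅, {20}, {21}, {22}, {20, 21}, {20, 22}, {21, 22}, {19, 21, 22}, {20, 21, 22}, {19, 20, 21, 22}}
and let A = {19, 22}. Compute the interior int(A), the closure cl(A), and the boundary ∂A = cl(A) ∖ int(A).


int(A) = {22}, cl(A) = {19, 22}, ∂A = {19}.

Closed sets in (X, τ) are complements of opens:
  closed(X, τ) = {∅, {19}, {20}, {19, 20}, {19, 21}, {19, 22}, {19, 20, 21}, {19, 20, 22}, {19, 21, 22}, {19, 20, 21, 22}}.
int(A) = ⋃ {U ∈ τ : U ⊆ A}. Opens contained in A: ∅, {22}.
Taking the union of these: int(A) = {22}.
cl(A) = ⋂ {C closed : A ⊆ C}. Closed sets containing A: {19, 22}, {19, 20, 22}, {19, 21, 22}, {19, 20, 21, 22}.
Intersecting these: cl(A) = {19, 22}.
∂A = cl(A) ∖ int(A) = {19, 22} ∖ {22} = {19}.
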